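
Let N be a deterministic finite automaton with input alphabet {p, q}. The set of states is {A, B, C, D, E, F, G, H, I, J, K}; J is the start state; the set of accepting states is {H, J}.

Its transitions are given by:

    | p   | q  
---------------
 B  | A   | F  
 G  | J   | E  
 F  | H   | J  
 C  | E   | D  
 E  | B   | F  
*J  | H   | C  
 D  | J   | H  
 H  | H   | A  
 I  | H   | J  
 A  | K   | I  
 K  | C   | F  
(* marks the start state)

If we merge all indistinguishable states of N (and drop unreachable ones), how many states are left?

3

Reachable states from the start: {A,B,C,D,E,F,H,I,J,K}. Unreachable: {G} — drop them.
P0 = {H,J} | {A,B,C,D,E,F,I,K}.
Split {A,B,C,D,E,F,I,K} by δ(·,p) → {A,B,C,E,K} and {D,F,I}.
The partition is now stable with 3 blocks: {H,J} | {A,B,C,E,K} | {D,F,I}.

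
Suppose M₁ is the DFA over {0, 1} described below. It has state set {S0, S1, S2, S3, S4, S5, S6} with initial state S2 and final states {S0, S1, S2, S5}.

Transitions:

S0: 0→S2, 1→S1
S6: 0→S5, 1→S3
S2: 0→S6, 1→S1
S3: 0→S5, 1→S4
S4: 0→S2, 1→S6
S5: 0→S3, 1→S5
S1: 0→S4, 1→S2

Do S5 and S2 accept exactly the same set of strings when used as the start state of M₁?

Reachable states from the start: {S1,S2,S3,S4,S5,S6}. Unreachable: {S0} — drop them.
Initial partition by acceptance: {S1,S2,S5} | {S3,S4,S6}.
Stable partition: {S1,S2,S5} | {S3,S4,S6} — 2 equivalence classes.
S5 and S2 lie in the same block of the stable partition, so they are equivalent — no string distinguishes them.

Yes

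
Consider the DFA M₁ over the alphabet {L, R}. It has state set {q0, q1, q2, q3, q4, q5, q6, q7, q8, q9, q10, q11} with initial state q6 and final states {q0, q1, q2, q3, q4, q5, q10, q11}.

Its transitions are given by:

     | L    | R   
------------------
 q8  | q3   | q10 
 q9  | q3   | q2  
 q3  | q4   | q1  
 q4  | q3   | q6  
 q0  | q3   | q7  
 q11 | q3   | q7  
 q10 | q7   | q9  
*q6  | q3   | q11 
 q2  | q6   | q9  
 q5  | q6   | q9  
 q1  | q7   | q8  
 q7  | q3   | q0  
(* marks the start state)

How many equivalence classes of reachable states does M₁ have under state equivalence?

5

Reachable states from the start: {q0,q1,q2,q3,q4,q6,q7,q8,q9,q10,q11}. Unreachable: {q5} — drop them.
P0 = {q0,q1,q2,q3,q4,q10,q11} | {q6,q7,q8,q9}.
Split {q0,q1,q2,q3,q4,q10,q11} by δ(·,L) → {q0,q3,q4,q11} and {q1,q2,q10}.
Refine {q0,q3,q4,q11} on symbol R: members go to different blocks, giving {q0,q4,q11} and {q3}.
On input R, block {q6,q7,q8,q9} splits into {q6,q7} and {q8,q9}.
Stable partition: {q0,q4,q11} | {q6,q7} | {q1,q2,q10} | {q3} | {q8,q9} — 5 equivalence classes.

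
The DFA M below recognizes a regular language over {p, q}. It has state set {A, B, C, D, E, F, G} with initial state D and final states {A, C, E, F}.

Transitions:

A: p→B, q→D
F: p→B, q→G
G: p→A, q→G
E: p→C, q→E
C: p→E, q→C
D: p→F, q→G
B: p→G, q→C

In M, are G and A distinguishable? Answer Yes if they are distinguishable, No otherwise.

Yes

Initial partition by acceptance: {A,C,E,F} | {B,D,G}.
On input p, block {A,C,E,F} splits into {A,F} and {C,E}.
On input p, block {B,D,G} splits into {D,G} and {B}.
Stable partition: {A,F} | {D,G} | {C,E} | {B} — 4 equivalence classes.
G and A end up in different blocks, so they are distinguishable. For instance, the string 'ε' is accepted from only A.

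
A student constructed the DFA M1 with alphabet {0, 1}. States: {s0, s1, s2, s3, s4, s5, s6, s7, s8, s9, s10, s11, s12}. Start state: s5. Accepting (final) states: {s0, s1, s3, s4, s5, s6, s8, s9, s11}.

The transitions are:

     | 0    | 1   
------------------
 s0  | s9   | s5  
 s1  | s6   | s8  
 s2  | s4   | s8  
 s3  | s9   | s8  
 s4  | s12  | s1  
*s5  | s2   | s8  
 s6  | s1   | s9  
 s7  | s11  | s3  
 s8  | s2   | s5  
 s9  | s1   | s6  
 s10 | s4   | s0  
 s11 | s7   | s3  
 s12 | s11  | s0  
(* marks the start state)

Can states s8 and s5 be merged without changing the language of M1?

Yes

Reachable states from the start: {s0,s1,s2,s3,s4,s5,s6,s7,s8,s9,s11,s12}. Unreachable: {s10} — drop them.
Initial partition by acceptance: {s0,s1,s3,s4,s5,s6,s8,s9,s11} | {s2,s7,s12}.
On input 0, block {s0,s1,s3,s4,s5,s6,s8,s9,s11} splits into {s0,s1,s3,s6,s9} and {s4,s5,s8,s11}.
Refine {s0,s1,s3,s6,s9} on symbol 1: members go to different blocks, giving {s0,s1,s3} and {s6,s9}.
On input 1, block {s2,s7,s12} splits into {s7,s12} and {s2}.
Split {s4,s5,s8,s11} by δ(·,0) → {s4,s11} and {s5,s8}.
No further refinement is possible. Final partition (6 blocks): {s0,s1,s3} | {s7,s12} | {s4,s11} | {s6,s9} | {s2} | {s5,s8}.
s8 and s5 lie in the same block of the stable partition, so they are equivalent — no string distinguishes them.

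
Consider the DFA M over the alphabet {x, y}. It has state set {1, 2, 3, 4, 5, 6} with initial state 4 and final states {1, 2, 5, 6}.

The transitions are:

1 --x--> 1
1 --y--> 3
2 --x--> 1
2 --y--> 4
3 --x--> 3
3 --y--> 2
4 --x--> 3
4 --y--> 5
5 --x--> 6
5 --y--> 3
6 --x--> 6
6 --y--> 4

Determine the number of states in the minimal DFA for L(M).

Initial partition by acceptance: {1,2,5,6} | {3,4}.
Stable partition: {1,2,5,6} | {3,4} — 2 equivalence classes.

2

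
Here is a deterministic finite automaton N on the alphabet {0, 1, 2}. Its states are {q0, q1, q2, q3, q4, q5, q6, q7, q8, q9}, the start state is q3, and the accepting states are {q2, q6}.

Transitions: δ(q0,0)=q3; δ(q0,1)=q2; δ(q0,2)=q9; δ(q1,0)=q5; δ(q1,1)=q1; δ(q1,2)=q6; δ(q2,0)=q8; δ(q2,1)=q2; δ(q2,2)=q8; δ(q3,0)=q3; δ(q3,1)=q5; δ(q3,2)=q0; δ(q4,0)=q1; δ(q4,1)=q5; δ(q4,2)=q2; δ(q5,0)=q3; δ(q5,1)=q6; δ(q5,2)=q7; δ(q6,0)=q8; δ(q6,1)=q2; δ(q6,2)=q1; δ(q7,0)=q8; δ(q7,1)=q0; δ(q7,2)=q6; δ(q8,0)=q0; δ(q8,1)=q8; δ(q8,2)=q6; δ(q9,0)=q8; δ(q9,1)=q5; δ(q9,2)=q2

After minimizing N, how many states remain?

5

Reachable states from the start: {q0,q1,q2,q3,q5,q6,q7,q8,q9}. Unreachable: {q4} — drop them.
P0 = {q2,q6} | {q0,q1,q3,q5,q7,q8,q9}.
Refine {q0,q1,q3,q5,q7,q8,q9} on symbol 1: members go to different blocks, giving {q1,q3,q7,q8,q9} and {q0,q5}.
Split {q1,q3,q7,q8,q9} by δ(·,0) → {q3,q7,q9} and {q1,q8}.
Split {q3,q7,q9} by δ(·,0) → {q7,q9} and {q3}.
The partition is now stable with 5 blocks: {q2,q6} | {q7,q9} | {q0,q5} | {q1,q8} | {q3}.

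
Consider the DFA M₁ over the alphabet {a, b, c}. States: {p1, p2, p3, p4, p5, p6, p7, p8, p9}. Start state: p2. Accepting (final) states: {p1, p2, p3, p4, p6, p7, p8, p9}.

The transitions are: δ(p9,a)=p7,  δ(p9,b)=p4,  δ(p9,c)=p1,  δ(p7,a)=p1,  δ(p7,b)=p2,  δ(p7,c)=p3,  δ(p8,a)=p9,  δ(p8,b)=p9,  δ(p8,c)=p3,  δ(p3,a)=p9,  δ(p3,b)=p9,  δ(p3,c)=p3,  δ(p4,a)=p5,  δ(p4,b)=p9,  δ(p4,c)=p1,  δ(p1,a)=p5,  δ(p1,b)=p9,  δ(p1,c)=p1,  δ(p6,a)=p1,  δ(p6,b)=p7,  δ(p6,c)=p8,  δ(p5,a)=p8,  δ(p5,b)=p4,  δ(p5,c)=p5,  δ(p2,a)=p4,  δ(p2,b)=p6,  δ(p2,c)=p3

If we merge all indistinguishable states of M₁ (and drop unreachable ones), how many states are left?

Start with accepting vs non-accepting: {p1,p2,p3,p4,p6,p7,p8,p9} | {p5}.
Refine {p1,p2,p3,p4,p6,p7,p8,p9} on symbol a: members go to different blocks, giving {p2,p3,p6,p7,p8,p9} and {p1,p4}.
Refine {p2,p3,p6,p7,p8,p9} on symbol a: members go to different blocks, giving {p2,p6,p7} and {p3,p8,p9}.
Split {p3,p8,p9} by δ(·,a) → {p3,p8} and {p9}.
No further refinement is possible. Final partition (5 blocks): {p2,p6,p7} | {p5} | {p1,p4} | {p3,p8} | {p9}.

5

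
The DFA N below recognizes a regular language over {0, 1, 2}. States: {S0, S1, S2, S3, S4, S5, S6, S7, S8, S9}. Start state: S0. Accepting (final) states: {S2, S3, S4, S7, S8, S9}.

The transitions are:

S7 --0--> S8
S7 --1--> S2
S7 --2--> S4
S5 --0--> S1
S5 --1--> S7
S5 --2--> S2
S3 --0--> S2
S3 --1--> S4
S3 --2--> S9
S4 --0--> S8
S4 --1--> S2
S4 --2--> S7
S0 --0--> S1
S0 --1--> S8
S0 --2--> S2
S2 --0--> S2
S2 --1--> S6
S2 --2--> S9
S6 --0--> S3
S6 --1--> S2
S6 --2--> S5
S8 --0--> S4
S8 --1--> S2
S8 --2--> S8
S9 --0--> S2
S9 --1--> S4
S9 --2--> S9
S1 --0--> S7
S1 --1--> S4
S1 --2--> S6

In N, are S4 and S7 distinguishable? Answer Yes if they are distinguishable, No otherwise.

No

All states are reachable from the start state.
Start with accepting vs non-accepting: {S2,S3,S4,S7,S8,S9} | {S0,S1,S5,S6}.
On input 1, block {S2,S3,S4,S7,S8,S9} splits into {S3,S4,S7,S8,S9} and {S2}.
Split {S3,S4,S7,S8,S9} by δ(·,0) → {S4,S7,S8} and {S3,S9}.
Refine {S0,S1,S5,S6} on symbol 0: members go to different blocks, giving {S0,S5} and {S1} and {S6}.
The partition is now stable with 6 blocks: {S4,S7,S8} | {S0,S5} | {S2} | {S3,S9} | {S1} | {S6}.
S4 and S7 lie in the same block of the stable partition, so they are equivalent — no string distinguishes them.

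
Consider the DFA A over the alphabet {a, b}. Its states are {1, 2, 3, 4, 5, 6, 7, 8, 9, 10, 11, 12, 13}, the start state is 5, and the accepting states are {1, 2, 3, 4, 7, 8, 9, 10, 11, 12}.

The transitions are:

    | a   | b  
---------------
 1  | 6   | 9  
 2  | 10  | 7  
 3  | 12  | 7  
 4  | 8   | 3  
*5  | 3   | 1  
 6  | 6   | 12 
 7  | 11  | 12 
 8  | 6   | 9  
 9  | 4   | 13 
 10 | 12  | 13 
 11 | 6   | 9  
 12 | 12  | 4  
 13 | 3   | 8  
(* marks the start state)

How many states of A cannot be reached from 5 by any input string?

2

Starting at 5 and following transitions, the reachable set is {1, 3, 4, 5, 6, 7, 8, 9, 11, 12, 13}. That leaves 2, 10 unreachable — 2 in total.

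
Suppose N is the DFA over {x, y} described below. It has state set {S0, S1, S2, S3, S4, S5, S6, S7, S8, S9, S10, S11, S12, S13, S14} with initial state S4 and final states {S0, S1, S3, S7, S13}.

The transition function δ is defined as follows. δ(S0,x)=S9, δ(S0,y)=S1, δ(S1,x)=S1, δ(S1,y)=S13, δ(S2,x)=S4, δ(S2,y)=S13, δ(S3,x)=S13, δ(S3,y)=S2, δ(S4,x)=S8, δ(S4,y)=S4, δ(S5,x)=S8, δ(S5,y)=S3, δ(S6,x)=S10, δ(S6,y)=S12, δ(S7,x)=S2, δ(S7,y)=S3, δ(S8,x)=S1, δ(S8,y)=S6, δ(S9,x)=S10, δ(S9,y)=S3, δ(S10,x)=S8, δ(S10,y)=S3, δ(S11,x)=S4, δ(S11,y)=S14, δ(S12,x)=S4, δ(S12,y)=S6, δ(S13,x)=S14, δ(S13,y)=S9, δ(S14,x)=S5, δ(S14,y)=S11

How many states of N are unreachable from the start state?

2

BFS from S4 reaches {S1, S2, S3, S4, S5, S6, S8, S9, S10, S11, S12, S13, S14}; the 2 state(s) S0, S7 are never visited.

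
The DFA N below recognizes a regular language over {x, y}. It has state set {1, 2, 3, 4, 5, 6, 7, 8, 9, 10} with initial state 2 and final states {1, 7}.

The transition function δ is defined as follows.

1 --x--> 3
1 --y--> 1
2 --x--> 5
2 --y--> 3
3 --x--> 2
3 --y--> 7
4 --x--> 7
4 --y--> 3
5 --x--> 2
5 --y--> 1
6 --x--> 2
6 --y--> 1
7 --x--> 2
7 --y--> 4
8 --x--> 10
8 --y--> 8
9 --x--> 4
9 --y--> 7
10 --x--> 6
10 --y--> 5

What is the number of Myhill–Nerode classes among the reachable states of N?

6

States {6,8,9,10} cannot be reached from the start state, so discard them.
Start with accepting vs non-accepting: {1,7} | {2,3,4,5}.
Split {1,7} by δ(·,y) → {1} and {7}.
On input x, block {2,3,4,5} splits into {2,3,5} and {4}.
Refine {2,3,5} on symbol y: members go to different blocks, giving {2} and {3} and {5}.
The partition is now stable with 6 blocks: {1} | {2} | {7} | {4} | {3} | {5}.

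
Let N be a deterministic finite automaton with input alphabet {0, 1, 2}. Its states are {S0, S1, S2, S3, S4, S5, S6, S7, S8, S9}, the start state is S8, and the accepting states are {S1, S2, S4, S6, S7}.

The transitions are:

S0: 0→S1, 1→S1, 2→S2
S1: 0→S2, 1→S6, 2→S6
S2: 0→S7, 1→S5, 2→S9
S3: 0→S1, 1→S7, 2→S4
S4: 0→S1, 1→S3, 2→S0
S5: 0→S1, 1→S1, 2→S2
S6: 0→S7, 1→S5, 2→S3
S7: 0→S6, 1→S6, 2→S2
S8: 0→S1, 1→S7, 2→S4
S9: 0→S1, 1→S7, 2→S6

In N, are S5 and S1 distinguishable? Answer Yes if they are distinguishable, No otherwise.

Initial partition by acceptance: {S1,S2,S4,S6,S7} | {S0,S3,S5,S8,S9}.
Split {S1,S2,S4,S6,S7} by δ(·,1) → {S2,S4,S6} and {S1,S7}.
The partition is now stable with 3 blocks: {S2,S4,S6} | {S0,S3,S5,S8,S9} | {S1,S7}.
S5 and S1 end up in different blocks, so they are distinguishable. For instance, the string 'ε' is accepted from only S1.

Yes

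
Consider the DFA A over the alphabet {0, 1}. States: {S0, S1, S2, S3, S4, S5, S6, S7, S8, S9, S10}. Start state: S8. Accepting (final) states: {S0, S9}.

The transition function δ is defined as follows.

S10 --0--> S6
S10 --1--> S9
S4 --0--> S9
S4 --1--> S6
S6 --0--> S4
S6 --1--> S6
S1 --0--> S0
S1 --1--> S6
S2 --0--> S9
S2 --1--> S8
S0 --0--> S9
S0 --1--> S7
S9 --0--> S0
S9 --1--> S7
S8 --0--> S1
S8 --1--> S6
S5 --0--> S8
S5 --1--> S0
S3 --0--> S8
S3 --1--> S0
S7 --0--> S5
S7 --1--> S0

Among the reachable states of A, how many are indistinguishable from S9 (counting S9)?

Reachable states from the start: {S0,S1,S4,S5,S6,S7,S8,S9}. Unreachable: {S2,S3,S10} — drop them.
Initial partition by acceptance: {S0,S9} | {S1,S4,S5,S6,S7,S8}.
On input 0, block {S1,S4,S5,S6,S7,S8} splits into {S5,S6,S7,S8} and {S1,S4}.
Refine {S5,S6,S7,S8} on symbol 0: members go to different blocks, giving {S5,S7} and {S6,S8}.
Split {S5,S7} by δ(·,0) → {S5} and {S7}.
Stable partition: {S0,S9} | {S5} | {S1,S4} | {S6,S8} | {S7} — 5 equivalence classes.
The equivalence class containing S9 is {S0,S9}, of size 2.

2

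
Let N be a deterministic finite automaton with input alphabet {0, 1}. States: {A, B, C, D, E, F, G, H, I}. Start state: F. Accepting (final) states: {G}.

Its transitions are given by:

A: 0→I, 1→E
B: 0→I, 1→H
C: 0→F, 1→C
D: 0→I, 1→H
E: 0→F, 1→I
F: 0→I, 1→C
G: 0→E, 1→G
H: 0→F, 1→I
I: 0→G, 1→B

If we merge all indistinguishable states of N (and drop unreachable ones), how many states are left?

6

First remove the unreachable states {A,D}; 7 states remain.
Initial partition by acceptance: {G} | {B,C,E,F,H,I}.
Refine {B,C,E,F,H,I} on symbol 0: members go to different blocks, giving {B,C,E,F,H} and {I}.
Refine {B,C,E,F,H} on symbol 0: members go to different blocks, giving {C,E,H} and {B,F}.
Split {C,E,H} by δ(·,1) → {E,H} and {C}.
On input 1, block {B,F} splits into {B} and {F}.
The partition is now stable with 6 blocks: {G} | {E,H} | {I} | {B} | {C} | {F}.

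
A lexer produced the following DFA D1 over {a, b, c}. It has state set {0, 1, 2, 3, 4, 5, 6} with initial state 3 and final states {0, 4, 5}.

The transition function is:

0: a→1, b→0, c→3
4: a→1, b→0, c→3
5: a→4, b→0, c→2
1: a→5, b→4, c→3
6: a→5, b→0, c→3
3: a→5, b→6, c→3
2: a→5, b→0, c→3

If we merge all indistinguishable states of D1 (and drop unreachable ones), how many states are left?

4

All states are reachable from the start state.
Initial partition by acceptance: {0,4,5} | {1,2,3,6}.
Refine {0,4,5} on symbol a: members go to different blocks, giving {0,4} and {5}.
Split {1,2,3,6} by δ(·,b) → {1,2,6} and {3}.
Stable partition: {0,4} | {1,2,6} | {5} | {3} — 4 equivalence classes.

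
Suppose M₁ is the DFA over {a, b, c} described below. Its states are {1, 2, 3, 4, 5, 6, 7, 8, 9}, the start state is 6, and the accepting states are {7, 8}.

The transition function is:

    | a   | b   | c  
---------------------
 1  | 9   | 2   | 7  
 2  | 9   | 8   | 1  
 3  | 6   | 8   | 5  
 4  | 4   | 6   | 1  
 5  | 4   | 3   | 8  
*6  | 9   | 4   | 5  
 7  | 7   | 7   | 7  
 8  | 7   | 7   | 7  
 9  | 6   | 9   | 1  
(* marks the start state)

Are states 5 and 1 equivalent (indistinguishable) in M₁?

Yes

Every state is reachable, so we keep all 9.
Start with accepting vs non-accepting: {7,8} | {1,2,3,4,5,6,9}.
Split {1,2,3,4,5,6,9} by δ(·,b) → {1,4,5,6,9} and {2,3}.
Split {1,4,5,6,9} by δ(·,b) → {4,6,9} and {1,5}.
Stable partition: {7,8} | {4,6,9} | {2,3} | {1,5} — 4 equivalence classes.
5 and 1 lie in the same block of the stable partition, so they are equivalent — no string distinguishes them.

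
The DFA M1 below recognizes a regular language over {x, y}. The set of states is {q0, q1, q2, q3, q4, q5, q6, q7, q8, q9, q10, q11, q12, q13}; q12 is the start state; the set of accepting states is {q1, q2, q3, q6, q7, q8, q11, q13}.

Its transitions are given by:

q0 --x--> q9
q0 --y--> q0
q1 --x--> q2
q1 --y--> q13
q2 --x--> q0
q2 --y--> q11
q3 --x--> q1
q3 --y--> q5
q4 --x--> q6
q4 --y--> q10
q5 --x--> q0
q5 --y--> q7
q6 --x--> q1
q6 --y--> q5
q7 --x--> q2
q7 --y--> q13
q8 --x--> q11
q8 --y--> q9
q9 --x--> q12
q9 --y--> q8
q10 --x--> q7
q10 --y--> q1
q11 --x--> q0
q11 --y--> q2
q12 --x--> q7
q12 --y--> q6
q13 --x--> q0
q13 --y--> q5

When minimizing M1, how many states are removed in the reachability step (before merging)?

3

No path from q12 leads to q3, q4, q10; the other 11 states are all reachable.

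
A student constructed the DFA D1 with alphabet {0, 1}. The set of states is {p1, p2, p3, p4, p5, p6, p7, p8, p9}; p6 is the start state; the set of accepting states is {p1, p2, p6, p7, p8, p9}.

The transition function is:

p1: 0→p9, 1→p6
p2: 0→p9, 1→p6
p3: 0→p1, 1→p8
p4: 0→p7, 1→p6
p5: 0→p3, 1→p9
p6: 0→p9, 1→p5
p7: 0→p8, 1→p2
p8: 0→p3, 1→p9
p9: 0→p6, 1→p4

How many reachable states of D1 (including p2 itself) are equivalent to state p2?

2

All states are reachable from the start state.
Start with accepting vs non-accepting: {p1,p2,p6,p7,p8,p9} | {p3,p4,p5}.
Split {p1,p2,p6,p7,p8,p9} by δ(·,0) → {p1,p2,p6,p7,p9} and {p8}.
On input 0, block {p1,p2,p6,p7,p9} splits into {p1,p2,p6,p9} and {p7}.
On input 1, block {p1,p2,p6,p9} splits into {p1,p2} and {p6,p9}.
On input 0, block {p3,p4,p5} splits into {p3} and {p4} and {p5}.
Split {p6,p9} by δ(·,1) → {p6} and {p9}.
Stable partition: {p1,p2} | {p3} | {p8} | {p7} | {p6} | {p4} | {p5} | {p9} — 8 equivalence classes.
The equivalence class containing p2 is {p1,p2}, of size 2.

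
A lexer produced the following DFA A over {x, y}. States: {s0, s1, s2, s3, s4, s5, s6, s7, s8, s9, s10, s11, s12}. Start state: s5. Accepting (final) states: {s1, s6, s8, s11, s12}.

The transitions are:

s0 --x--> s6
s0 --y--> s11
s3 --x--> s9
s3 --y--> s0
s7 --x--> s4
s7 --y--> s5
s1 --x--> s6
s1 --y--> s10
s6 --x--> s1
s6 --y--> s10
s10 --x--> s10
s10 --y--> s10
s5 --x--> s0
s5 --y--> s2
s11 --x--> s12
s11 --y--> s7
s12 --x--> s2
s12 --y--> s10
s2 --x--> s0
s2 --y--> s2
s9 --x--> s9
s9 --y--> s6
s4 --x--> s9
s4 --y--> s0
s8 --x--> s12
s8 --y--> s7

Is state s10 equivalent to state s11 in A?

States {s3,s8} cannot be reached from the start state, so discard them.
Start with accepting vs non-accepting: {s1,s6,s11,s12} | {s0,s2,s4,s5,s7,s9,s10}.
Split {s1,s6,s11,s12} by δ(·,x) → {s1,s6,s11} and {s12}.
On input x, block {s1,s6,s11} splits into {s1,s6} and {s11}.
Refine {s0,s2,s4,s5,s7,s9,s10} on symbol x: members go to different blocks, giving {s2,s4,s5,s7,s9,s10} and {s0}.
Split {s2,s4,s5,s7,s9,s10} by δ(·,x) → {s4,s7,s9,s10} and {s2,s5}.
On input y, block {s4,s7,s9,s10} splits into {s4} and {s7} and {s9} and {s10}.
Stable partition: {s1,s6} | {s4} | {s12} | {s11} | {s0} | {s2,s5} | {s7} | {s9} | {s10} — 9 equivalence classes.
s10 and s11 end up in different blocks, so they are distinguishable. For instance, the string 'ε' is accepted from only s11.

No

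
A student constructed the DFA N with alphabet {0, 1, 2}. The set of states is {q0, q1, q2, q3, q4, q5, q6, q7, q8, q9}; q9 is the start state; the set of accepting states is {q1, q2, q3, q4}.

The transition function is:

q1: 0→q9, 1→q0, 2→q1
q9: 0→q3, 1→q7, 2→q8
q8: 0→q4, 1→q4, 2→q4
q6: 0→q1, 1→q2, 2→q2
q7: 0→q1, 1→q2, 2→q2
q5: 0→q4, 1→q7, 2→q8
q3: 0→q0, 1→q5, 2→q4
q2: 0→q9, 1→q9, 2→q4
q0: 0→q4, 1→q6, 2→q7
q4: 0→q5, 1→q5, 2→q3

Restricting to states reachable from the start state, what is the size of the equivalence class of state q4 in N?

4

Initial partition by acceptance: {q1,q2,q3,q4} | {q0,q5,q6,q7,q8,q9}.
Split {q0,q5,q6,q7,q8,q9} by δ(·,1) → {q0,q5,q9} and {q6,q7,q8}.
No further refinement is possible. Final partition (3 blocks): {q1,q2,q3,q4} | {q0,q5,q9} | {q6,q7,q8}.
State q4 belongs to the block {q1,q2,q3,q4}, which has 4 states.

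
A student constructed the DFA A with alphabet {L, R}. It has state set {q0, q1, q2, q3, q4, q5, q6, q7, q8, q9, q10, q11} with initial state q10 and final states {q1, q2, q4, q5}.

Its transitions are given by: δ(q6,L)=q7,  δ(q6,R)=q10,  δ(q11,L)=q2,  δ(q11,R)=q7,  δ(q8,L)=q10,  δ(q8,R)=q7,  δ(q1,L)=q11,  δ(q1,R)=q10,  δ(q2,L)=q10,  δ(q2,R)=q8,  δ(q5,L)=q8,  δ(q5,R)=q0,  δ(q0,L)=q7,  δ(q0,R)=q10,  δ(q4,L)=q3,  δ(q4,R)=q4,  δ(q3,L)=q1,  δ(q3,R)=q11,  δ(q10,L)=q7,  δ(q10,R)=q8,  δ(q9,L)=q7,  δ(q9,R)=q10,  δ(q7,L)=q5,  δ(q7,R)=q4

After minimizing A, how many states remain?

Reachable states from the start: {q0,q1,q2,q3,q4,q5,q7,q8,q10,q11}. Unreachable: {q6,q9} — drop them.
Initial partition by acceptance: {q1,q2,q4,q5} | {q0,q3,q7,q8,q10,q11}.
On input R, block {q1,q2,q4,q5} splits into {q1,q2,q5} and {q4}.
On input L, block {q0,q3,q7,q8,q10,q11} splits into {q0,q8,q10} and {q3,q7,q11}.
Split {q1,q2,q5} by δ(·,L) → {q2,q5} and {q1}.
On input L, block {q0,q8,q10} splits into {q0,q10} and {q8}.
Split {q2,q5} by δ(·,L) → {q2} and {q5}.
On input R, block {q0,q10} splits into {q0} and {q10}.
Split {q3,q7,q11} by δ(·,L) → {q3} and {q7} and {q11}.
Stable partition: {q2} | {q0} | {q4} | {q3} | {q1} | {q8} | {q5} | {q10} | {q7} | {q11} — 10 equivalence classes.

10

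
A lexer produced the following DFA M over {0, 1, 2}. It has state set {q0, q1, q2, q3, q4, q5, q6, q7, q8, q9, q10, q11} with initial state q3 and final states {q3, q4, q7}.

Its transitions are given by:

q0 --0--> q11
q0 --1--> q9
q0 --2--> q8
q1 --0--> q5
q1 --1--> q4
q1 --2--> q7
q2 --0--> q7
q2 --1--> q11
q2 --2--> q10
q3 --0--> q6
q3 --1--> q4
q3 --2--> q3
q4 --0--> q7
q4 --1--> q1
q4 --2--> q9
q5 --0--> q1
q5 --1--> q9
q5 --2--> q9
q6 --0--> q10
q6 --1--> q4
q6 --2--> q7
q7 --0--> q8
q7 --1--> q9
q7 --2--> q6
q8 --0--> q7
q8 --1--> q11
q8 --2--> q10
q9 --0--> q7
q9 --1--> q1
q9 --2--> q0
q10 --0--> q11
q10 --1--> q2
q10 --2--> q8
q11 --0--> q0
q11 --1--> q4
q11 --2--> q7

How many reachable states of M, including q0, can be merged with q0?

3

P0 = {q3,q4,q7} | {q0,q1,q2,q5,q6,q8,q9,q10,q11}.
Refine {q3,q4,q7} on symbol 0: members go to different blocks, giving {q3,q7} and {q4}.
Refine {q3,q7} on symbol 1: members go to different blocks, giving {q3} and {q7}.
On input 0, block {q0,q1,q2,q5,q6,q8,q9,q10,q11} splits into {q0,q1,q5,q6,q10,q11} and {q2,q8,q9}.
On input 1, block {q0,q1,q5,q6,q10,q11} splits into {q0,q5,q10} and {q1,q6,q11}.
No further refinement is possible. Final partition (6 blocks): {q3} | {q0,q5,q10} | {q4} | {q7} | {q2,q8,q9} | {q1,q6,q11}.
State q0 belongs to the block {q0,q5,q10}, which has 3 states.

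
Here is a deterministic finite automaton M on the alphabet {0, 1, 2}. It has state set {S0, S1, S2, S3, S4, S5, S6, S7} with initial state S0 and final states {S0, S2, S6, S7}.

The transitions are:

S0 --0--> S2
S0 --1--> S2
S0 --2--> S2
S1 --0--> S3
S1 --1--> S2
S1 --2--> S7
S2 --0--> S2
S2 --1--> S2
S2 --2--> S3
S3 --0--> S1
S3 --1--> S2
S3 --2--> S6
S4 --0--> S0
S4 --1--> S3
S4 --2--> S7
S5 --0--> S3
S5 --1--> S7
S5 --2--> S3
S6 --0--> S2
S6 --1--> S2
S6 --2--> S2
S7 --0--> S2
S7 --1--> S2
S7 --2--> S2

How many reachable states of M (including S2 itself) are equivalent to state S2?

States {S4,S5} cannot be reached from the start state, so discard them.
Initial partition by acceptance: {S0,S2,S6,S7} | {S1,S3}.
Split {S0,S2,S6,S7} by δ(·,2) → {S0,S6,S7} and {S2}.
Stable partition: {S0,S6,S7} | {S1,S3} | {S2} — 3 equivalence classes.
The equivalence class containing S2 is {S2}, of size 1.

1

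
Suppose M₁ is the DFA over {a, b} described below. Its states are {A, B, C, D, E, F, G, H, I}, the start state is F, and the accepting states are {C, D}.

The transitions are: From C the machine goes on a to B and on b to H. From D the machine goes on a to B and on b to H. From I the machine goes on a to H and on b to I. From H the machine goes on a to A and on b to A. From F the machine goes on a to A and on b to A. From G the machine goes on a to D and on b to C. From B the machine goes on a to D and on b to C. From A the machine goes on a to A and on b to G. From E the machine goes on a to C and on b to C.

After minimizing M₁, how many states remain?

4

Reachable states from the start: {A,B,C,D,F,G,H}. Unreachable: {E,I} — drop them.
Start with accepting vs non-accepting: {C,D} | {A,B,F,G,H}.
On input a, block {A,B,F,G,H} splits into {A,F,H} and {B,G}.
On input b, block {A,F,H} splits into {F,H} and {A}.
The partition is now stable with 4 blocks: {C,D} | {F,H} | {B,G} | {A}.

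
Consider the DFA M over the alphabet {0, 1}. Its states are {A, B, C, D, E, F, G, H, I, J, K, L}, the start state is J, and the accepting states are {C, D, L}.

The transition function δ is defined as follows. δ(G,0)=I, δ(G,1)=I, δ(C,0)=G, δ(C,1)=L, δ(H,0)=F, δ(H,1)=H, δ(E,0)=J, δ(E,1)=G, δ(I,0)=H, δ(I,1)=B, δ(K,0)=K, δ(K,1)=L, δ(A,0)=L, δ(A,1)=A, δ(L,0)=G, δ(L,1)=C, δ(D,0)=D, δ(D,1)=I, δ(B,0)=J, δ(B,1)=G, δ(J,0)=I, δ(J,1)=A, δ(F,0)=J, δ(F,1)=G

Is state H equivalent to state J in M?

First remove the unreachable states {D,E,K}; 9 states remain.
P0 = {C,L} | {A,B,F,G,H,I,J}.
On input 0, block {A,B,F,G,H,I,J} splits into {B,F,G,H,I,J} and {A}.
On input 1, block {B,F,G,H,I,J} splits into {B,F,G,H,I} and {J}.
Split {B,F,G,H,I} by δ(·,0) → {G,H,I} and {B,F}.
On input 0, block {G,H,I} splits into {G,I} and {H}.
On input 0, block {G,I} splits into {G} and {I}.
Stable partition: {C,L} | {G} | {A} | {J} | {B,F} | {H} | {I} — 7 equivalence classes.
H and J end up in different blocks, so they are distinguishable. For instance, the string '10' is accepted from only J.

No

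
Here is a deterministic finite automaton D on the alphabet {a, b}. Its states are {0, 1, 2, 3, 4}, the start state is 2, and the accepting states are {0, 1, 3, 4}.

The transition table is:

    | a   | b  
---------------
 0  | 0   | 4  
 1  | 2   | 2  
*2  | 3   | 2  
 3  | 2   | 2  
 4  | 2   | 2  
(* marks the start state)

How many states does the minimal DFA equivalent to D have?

States {0,1,4} cannot be reached from the start state, so discard them.
Start with accepting vs non-accepting: {3} | {2}.
No further refinement is possible. Final partition (2 blocks): {3} | {2}.

2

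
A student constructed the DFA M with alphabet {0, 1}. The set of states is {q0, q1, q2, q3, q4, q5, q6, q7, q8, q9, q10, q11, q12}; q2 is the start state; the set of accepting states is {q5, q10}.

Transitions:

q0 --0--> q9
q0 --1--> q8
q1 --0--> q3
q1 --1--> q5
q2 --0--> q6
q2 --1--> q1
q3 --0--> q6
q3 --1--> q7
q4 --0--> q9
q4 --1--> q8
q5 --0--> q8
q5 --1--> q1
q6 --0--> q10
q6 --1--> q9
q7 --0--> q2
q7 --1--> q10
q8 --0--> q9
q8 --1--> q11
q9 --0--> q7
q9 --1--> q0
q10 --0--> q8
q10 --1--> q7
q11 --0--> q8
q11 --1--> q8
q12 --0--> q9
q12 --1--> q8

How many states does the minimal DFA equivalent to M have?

States {q4,q12} cannot be reached from the start state, so discard them.
Start with accepting vs non-accepting: {q5,q10} | {q0,q1,q2,q3,q6,q7,q8,q9,q11}.
Split {q0,q1,q2,q3,q6,q7,q8,q9,q11} by δ(·,0) → {q0,q1,q2,q3,q7,q8,q9,q11} and {q6}.
Split {q0,q1,q2,q3,q7,q8,q9,q11} by δ(·,0) → {q0,q1,q7,q8,q9,q11} and {q2,q3}.
On input 0, block {q0,q1,q7,q8,q9,q11} splits into {q0,q8,q9,q11} and {q1,q7}.
Split {q0,q8,q9,q11} by δ(·,0) → {q0,q8,q11} and {q9}.
Split {q0,q8,q11} by δ(·,0) → {q0,q8} and {q11}.
On input 1, block {q0,q8} splits into {q0} and {q8}.
Stable partition: {q5,q10} | {q0} | {q6} | {q2,q3} | {q1,q7} | {q9} | {q11} | {q8} — 8 equivalence classes.

8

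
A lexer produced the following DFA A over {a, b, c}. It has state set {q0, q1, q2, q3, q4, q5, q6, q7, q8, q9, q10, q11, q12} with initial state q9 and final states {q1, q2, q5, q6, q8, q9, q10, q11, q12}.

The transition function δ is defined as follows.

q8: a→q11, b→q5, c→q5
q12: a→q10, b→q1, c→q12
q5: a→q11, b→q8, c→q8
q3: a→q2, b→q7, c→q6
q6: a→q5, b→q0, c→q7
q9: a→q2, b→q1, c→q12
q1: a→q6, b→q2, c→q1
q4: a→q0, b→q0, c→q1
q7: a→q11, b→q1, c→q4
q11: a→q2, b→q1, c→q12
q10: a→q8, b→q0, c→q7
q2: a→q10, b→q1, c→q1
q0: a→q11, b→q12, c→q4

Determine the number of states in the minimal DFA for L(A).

6

States {q3} cannot be reached from the start state, so discard them.
P0 = {q1,q2,q5,q6,q8,q9,q10,q11,q12} | {q0,q4,q7}.
On input b, block {q1,q2,q5,q6,q8,q9,q10,q11,q12} splits into {q1,q2,q5,q8,q9,q11,q12} and {q6,q10}.
Split {q1,q2,q5,q8,q9,q11,q12} by δ(·,a) → {q5,q8,q9,q11} and {q1,q2,q12}.
On input a, block {q5,q8,q9,q11} splits into {q5,q8} and {q9,q11}.
On input a, block {q0,q4,q7} splits into {q0,q7} and {q4}.
No further refinement is possible. Final partition (6 blocks): {q5,q8} | {q0,q7} | {q6,q10} | {q1,q2,q12} | {q9,q11} | {q4}.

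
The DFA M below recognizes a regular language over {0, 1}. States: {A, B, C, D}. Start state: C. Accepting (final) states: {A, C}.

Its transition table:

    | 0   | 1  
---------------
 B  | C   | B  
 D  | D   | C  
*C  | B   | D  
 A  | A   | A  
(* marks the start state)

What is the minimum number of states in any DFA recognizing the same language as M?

Reachable states from the start: {B,C,D}. Unreachable: {A} — drop them.
Start with accepting vs non-accepting: {C} | {B,D}.
On input 0, block {B,D} splits into {B} and {D}.
No further refinement is possible. Final partition (3 blocks): {C} | {B} | {D}.

3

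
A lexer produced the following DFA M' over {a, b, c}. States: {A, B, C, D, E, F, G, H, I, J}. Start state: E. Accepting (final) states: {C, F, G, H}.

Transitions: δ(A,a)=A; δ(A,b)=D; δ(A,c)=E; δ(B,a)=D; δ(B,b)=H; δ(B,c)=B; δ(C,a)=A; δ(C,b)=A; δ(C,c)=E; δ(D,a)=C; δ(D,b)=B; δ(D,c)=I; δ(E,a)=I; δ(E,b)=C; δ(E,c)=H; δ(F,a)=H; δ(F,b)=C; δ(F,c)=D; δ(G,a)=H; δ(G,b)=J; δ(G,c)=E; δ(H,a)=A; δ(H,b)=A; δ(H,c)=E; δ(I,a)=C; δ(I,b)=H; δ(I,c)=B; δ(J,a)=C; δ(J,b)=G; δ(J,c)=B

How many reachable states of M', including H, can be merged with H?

2

Reachable states from the start: {A,B,C,D,E,H,I}. Unreachable: {F,G,J} — drop them.
P0 = {C,H} | {A,B,D,E,I}.
Split {A,B,D,E,I} by δ(·,a) → {A,B,E} and {D,I}.
Refine {A,B,E} on symbol a: members go to different blocks, giving {B,E} and {A}.
On input c, block {B,E} splits into {B} and {E}.
Split {D,I} by δ(·,b) → {D} and {I}.
The partition is now stable with 6 blocks: {C,H} | {B} | {D} | {A} | {E} | {I}.
The equivalence class containing H is {C,H}, of size 2.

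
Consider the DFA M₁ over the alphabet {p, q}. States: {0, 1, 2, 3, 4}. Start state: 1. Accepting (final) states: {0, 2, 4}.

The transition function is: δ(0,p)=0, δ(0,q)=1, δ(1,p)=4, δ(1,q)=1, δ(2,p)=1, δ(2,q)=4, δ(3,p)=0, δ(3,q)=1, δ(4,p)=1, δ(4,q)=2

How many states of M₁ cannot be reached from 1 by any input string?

2

BFS from 1 reaches {1, 2, 4}; the 2 state(s) 0, 3 are never visited.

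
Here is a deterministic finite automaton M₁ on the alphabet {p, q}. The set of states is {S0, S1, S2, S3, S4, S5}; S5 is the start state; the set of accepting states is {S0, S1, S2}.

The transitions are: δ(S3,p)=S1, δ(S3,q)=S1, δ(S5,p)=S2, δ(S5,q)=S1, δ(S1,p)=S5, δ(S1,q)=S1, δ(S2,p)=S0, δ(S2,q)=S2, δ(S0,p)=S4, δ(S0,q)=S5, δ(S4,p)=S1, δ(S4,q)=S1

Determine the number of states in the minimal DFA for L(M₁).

5

First remove the unreachable states {S3}; 5 states remain.
Initial partition by acceptance: {S0,S1,S2} | {S4,S5}.
Split {S0,S1,S2} by δ(·,p) → {S0,S1} and {S2}.
On input q, block {S0,S1} splits into {S0} and {S1}.
Split {S4,S5} by δ(·,p) → {S4} and {S5}.
The partition is now stable with 5 blocks: {S0} | {S4} | {S2} | {S1} | {S5}.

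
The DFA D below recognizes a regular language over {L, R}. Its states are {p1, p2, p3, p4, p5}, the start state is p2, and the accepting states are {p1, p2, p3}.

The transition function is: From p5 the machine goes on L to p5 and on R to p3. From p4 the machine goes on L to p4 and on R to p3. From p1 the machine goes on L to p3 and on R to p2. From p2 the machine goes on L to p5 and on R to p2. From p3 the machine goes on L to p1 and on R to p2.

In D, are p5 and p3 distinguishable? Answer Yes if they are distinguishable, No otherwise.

First remove the unreachable states {p4}; 4 states remain.
P0 = {p1,p2,p3} | {p5}.
On input L, block {p1,p2,p3} splits into {p1,p3} and {p2}.
The partition is now stable with 3 blocks: {p1,p3} | {p5} | {p2}.
p5 and p3 end up in different blocks, so they are distinguishable. For instance, the string 'ε' is accepted from only p3.

Yes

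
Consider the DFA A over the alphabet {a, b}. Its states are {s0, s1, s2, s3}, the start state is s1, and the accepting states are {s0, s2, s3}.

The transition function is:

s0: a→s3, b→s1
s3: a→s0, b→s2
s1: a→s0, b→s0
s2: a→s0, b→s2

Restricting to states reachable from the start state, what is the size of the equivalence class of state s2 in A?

2

Every state is reachable, so we keep all 4.
P0 = {s0,s2,s3} | {s1}.
Refine {s0,s2,s3} on symbol b: members go to different blocks, giving {s2,s3} and {s0}.
No further refinement is possible. Final partition (3 blocks): {s2,s3} | {s1} | {s0}.
State s2 belongs to the block {s2,s3}, which has 2 states.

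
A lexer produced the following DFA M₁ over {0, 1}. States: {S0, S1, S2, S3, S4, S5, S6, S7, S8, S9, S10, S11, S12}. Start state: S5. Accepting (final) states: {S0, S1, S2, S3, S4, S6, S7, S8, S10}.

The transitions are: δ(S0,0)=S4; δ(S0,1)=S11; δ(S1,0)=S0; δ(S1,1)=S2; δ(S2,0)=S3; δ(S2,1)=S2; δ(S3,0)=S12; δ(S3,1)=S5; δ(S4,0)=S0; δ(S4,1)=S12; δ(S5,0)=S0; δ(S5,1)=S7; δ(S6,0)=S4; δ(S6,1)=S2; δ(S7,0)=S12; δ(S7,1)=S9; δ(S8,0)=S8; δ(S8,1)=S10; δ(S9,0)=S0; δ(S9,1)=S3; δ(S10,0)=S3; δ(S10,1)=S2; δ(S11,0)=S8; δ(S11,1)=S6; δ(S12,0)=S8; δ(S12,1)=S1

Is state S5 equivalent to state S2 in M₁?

No

Every state is reachable, so we keep all 13.
P0 = {S0,S1,S2,S3,S4,S6,S7,S8,S10} | {S5,S9,S11,S12}.
On input 0, block {S0,S1,S2,S3,S4,S6,S7,S8,S10} splits into {S0,S1,S2,S4,S6,S8,S10} and {S3,S7}.
Split {S0,S1,S2,S4,S6,S8,S10} by δ(·,0) → {S0,S1,S4,S6,S8} and {S2,S10}.
Split {S0,S1,S4,S6,S8} by δ(·,1) → {S1,S6,S8} and {S0,S4}.
Refine {S1,S6,S8} on symbol 0: members go to different blocks, giving {S1,S6} and {S8}.
Refine {S5,S9,S11,S12} on symbol 0: members go to different blocks, giving {S5,S9} and {S11,S12}.
The partition is now stable with 7 blocks: {S1,S6} | {S5,S9} | {S3,S7} | {S2,S10} | {S0,S4} | {S8} | {S11,S12}.
S5 and S2 end up in different blocks, so they are distinguishable. For instance, the string 'ε' is accepted from only S2.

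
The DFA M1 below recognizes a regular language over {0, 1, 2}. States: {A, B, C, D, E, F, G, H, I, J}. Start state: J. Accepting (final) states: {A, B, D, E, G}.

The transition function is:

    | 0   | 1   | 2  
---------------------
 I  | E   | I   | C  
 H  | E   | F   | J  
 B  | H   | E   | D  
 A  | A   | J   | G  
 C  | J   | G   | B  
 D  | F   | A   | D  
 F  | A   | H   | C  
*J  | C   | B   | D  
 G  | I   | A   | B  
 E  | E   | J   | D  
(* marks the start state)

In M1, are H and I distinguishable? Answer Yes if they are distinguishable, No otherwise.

Every state is reachable, so we keep all 10.
P0 = {A,B,D,E,G} | {C,F,H,I,J}.
On input 0, block {A,B,D,E,G} splits into {B,D,G} and {A,E}.
Refine {C,F,H,I,J} on symbol 0: members go to different blocks, giving {F,H,I} and {C,J}.
No further refinement is possible. Final partition (4 blocks): {B,D,G} | {F,H,I} | {A,E} | {C,J}.
H and I lie in the same block of the stable partition, so they are equivalent — no string distinguishes them.

No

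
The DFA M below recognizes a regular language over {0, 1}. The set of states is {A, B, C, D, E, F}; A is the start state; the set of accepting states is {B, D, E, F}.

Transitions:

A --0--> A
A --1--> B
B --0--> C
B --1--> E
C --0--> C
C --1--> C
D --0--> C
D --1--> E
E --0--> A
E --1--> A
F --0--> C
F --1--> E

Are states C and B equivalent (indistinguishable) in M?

First remove the unreachable states {D,F}; 4 states remain.
P0 = {B,E} | {A,C}.
Refine {B,E} on symbol 1: members go to different blocks, giving {B} and {E}.
On input 1, block {A,C} splits into {A} and {C}.
The partition is now stable with 4 blocks: {B} | {A} | {E} | {C}.
C and B end up in different blocks, so they are distinguishable. For instance, the string 'ε' is accepted from only B.

No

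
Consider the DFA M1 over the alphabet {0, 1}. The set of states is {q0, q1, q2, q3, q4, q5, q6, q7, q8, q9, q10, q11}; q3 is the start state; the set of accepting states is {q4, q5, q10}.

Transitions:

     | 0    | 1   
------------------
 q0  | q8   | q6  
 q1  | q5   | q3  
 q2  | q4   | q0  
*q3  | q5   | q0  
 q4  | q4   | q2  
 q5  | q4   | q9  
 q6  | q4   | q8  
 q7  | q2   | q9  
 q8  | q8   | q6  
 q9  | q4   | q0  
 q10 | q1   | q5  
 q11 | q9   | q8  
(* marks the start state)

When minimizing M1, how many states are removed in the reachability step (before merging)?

4

Starting at q3 and following transitions, the reachable set is {q0, q2, q3, q4, q5, q6, q8, q9}. That leaves q1, q7, q10, q11 unreachable — 4 in total.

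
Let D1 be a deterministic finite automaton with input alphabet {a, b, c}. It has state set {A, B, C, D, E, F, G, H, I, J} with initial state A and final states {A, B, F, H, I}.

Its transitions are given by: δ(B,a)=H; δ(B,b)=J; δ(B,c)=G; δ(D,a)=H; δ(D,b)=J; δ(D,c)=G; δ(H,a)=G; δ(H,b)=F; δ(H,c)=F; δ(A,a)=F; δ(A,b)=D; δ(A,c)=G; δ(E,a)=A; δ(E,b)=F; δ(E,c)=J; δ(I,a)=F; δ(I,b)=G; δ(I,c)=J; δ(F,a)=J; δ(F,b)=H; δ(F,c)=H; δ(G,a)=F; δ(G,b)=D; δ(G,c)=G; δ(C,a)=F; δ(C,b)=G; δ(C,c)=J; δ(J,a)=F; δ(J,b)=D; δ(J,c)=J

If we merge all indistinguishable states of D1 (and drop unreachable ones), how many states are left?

3

Reachable states from the start: {A,D,F,G,H,J}. Unreachable: {B,C,E,I} — drop them.
Initial partition by acceptance: {A,F,H} | {D,G,J}.
Refine {A,F,H} on symbol a: members go to different blocks, giving {F,H} and {A}.
No further refinement is possible. Final partition (3 blocks): {F,H} | {D,G,J} | {A}.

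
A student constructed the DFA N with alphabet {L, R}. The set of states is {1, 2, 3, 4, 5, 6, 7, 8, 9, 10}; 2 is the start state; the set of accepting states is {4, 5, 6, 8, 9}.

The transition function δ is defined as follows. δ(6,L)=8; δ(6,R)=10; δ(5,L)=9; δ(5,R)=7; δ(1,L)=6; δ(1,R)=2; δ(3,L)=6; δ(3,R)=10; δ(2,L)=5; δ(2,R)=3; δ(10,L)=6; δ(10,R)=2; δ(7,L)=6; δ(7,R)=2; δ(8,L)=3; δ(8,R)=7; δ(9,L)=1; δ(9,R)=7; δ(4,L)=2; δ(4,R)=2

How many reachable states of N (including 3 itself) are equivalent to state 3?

5

States {4} cannot be reached from the start state, so discard them.
P0 = {5,6,8,9} | {1,2,3,7,10}.
Split {5,6,8,9} by δ(·,L) → {5,6} and {8,9}.
No further refinement is possible. Final partition (3 blocks): {5,6} | {1,2,3,7,10} | {8,9}.
State 3 belongs to the block {1,2,3,7,10}, which has 5 states.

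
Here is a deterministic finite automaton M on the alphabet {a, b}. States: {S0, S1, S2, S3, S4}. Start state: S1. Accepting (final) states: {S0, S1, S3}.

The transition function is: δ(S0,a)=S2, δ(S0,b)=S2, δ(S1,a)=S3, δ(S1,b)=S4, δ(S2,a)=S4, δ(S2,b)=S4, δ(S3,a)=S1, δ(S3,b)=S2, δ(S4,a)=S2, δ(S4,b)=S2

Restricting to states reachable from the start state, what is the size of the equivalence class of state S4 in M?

2

States {S0} cannot be reached from the start state, so discard them.
Initial partition by acceptance: {S1,S3} | {S2,S4}.
The partition is now stable with 2 blocks: {S1,S3} | {S2,S4}.
The equivalence class containing S4 is {S2,S4}, of size 2.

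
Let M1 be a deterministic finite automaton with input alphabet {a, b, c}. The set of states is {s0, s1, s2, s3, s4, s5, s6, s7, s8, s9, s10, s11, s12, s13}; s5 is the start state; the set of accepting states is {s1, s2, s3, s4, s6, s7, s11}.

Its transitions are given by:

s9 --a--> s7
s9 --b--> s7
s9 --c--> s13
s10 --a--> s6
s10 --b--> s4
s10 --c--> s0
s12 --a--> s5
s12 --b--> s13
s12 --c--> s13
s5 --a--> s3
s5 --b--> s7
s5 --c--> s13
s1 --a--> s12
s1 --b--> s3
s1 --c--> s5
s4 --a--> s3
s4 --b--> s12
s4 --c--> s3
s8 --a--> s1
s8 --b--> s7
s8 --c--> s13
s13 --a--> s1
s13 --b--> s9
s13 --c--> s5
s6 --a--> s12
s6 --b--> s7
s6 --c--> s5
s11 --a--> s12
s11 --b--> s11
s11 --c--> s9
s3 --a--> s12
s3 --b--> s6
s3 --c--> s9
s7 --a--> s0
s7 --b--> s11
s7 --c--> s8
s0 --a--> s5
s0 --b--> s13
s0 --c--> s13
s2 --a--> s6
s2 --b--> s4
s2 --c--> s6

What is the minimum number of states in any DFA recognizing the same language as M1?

Reachable states from the start: {s0,s1,s3,s5,s6,s7,s8,s9,s11,s12,s13}. Unreachable: {s2,s4,s10} — drop them.
P0 = {s1,s3,s6,s7,s11} | {s0,s5,s8,s9,s12,s13}.
Refine {s0,s5,s8,s9,s12,s13} on symbol a: members go to different blocks, giving {s5,s8,s9,s13} and {s0,s12}.
Split {s5,s8,s9,s13} by δ(·,b) → {s5,s8,s9} and {s13}.
The partition is now stable with 4 blocks: {s1,s3,s6,s7,s11} | {s5,s8,s9} | {s0,s12} | {s13}.

4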